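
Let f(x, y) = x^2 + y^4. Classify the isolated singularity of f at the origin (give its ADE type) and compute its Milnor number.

Type A_{3}, Milnor number mu = 3.

The Hessian of f at 0 is [[2, 0], [0, 0]] with rank 1, so corank 1. A Groebner basis of the Jacobian ideal J(f) in C{x,y} is {y^3, x}; counting standard monomials gives mu = 3. Corank 1: A-series; mu = 3 gives A_3.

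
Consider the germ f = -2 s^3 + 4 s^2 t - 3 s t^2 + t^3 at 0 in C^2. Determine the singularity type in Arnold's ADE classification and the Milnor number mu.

Type D_{4}, Milnor number mu = 4.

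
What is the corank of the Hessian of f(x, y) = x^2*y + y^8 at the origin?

2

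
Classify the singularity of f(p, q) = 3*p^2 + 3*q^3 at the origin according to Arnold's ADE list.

A_{2}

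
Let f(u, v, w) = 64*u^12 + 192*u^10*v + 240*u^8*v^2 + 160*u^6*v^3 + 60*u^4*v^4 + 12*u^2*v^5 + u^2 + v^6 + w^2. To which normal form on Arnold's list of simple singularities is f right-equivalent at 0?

A_{5}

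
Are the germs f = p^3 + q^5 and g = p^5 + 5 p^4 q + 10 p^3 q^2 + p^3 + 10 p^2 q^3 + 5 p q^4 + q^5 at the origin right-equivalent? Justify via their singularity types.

Yes.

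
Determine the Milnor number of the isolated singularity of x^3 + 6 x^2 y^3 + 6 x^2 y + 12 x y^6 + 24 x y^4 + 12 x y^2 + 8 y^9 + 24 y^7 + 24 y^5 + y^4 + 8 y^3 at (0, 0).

6

The Hessian of f at 0 has rank 0. Corank 2; j^3 = (x + 2*y)^3 is a perfect cube, so E-series; the 4-jet and mu = 6 give E_6.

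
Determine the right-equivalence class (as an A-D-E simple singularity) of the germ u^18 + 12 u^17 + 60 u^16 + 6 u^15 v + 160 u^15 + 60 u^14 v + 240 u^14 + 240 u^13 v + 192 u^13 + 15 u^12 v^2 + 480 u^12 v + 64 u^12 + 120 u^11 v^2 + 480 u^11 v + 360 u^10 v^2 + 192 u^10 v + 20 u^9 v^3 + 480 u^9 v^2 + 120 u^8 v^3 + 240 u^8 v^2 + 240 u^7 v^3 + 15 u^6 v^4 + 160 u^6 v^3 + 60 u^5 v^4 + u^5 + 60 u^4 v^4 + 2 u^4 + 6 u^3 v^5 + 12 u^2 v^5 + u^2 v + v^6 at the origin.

The Hessian of f at 0 has rank 0. Corank 2; j^3 = u^2*v has shape L^2 M (L != M), so D-series; mu = 7 gives D_7.

D_{7}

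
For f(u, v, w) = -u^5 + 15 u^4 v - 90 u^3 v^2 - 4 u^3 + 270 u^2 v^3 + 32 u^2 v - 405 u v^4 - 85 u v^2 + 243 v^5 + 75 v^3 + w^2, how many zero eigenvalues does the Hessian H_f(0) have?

2

Hessian at 0 has rank 1.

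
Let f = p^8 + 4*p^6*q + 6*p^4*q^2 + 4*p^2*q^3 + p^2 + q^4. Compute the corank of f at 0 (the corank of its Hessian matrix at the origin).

1

Hessian at 0 has rank 1.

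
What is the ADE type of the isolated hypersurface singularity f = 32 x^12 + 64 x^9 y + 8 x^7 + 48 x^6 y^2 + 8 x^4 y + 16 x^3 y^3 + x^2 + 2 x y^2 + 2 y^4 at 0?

A_{3}

The Hessian of f at 0 is [[2, 0], [0, 0]] with rank 1, so corank 1. A Groebner basis of the Jacobian ideal J(f) in C{x,y} is {x^2, x*y, x + y^2}; counting standard monomials gives mu = 3. Corank 1: A-series; mu = 3 gives A_3.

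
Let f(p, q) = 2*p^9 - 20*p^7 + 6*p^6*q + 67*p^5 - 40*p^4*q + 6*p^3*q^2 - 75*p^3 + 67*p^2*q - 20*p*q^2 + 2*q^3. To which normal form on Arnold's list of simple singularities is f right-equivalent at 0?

The Hessian of f at 0 has rank 0. Corank 2; j^3 = -(3*p - q)*(25*p^2 - 14*p*q + 2*q^2) splits into three distinct lines over C (the quadratic factor has nonzero discriminant), so D_4.

D4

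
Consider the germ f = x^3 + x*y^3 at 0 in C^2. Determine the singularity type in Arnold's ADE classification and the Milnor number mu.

Type E_{7}, Milnor number mu = 7.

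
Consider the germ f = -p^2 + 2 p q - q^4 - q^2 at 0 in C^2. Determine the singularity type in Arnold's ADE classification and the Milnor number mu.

The Hessian of f at 0 is [[-2, 2], [2, -2]] with rank 1, so corank 1. A Groebner basis of the Jacobian ideal J(f) in C{p,q} is {q^3, p - q}; counting standard monomials gives mu = 3. Corank 1: A-series; mu = 3 gives A_3.

Type A3, Milnor number mu = 3.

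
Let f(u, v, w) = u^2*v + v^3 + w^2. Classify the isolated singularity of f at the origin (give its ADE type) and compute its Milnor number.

Type D_{4}, Milnor number mu = 4.

The Hessian of f at 0 has rank 1. Corank 2; j^3 = v*(u^2 + v^2) splits into three distinct lines over C (the quadratic factor has nonzero discriminant), so D_4.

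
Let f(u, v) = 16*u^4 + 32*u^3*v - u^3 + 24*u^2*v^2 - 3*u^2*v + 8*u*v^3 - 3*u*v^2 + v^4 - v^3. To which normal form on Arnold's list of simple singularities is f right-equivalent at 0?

The Hessian of f at 0 is [[0, 0], [0, 0]] with rank 0, so corank 2. A Groebner basis of the Jacobian ideal J(f) in C{u,v} is {v^4, u*v^2 + 5*v^3/6, u^2 + 2*u*v + v^2}; counting standard monomials gives mu = 6. Corank 2; j^3 = -(u + v)^3 is a perfect cube, so E-series; the 4-jet and mu = 6 give E_6.

E_6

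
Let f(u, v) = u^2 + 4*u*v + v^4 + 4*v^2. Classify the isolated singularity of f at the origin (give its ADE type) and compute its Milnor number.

Type A_3, Milnor number mu = 3.

The Hessian of f at 0 has rank 1. Corank 1: A-series; mu = 3 gives A_3.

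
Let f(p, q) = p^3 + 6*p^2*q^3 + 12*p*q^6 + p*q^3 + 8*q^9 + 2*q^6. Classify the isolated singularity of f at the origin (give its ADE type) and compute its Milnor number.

Type E_7, Milnor number mu = 7.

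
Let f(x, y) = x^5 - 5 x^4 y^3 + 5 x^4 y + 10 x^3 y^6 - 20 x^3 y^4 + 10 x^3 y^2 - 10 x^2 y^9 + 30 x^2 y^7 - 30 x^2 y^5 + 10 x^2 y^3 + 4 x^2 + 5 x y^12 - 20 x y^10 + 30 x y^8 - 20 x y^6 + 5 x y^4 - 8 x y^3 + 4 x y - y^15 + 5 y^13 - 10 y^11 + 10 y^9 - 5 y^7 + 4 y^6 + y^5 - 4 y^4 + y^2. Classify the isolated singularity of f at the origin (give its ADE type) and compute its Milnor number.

Type A_{4}, Milnor number mu = 4.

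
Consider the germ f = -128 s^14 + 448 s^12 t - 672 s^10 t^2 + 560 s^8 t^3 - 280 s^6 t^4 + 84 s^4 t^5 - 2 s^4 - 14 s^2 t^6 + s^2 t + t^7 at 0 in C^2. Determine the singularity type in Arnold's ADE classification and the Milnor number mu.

The Hessian of f at 0 is [[0, 0], [0, 0]] with rank 0, so corank 2. A Groebner basis of the Jacobian ideal J(f) in C{s,t} is {s^2/7 + t^6, s^3, s*t}; counting standard monomials gives mu = 8. Corank 2; j^3 = s^2*t has shape L^2 M (L != M), so D-series; mu = 8 gives D_8.

Type D8, Milnor number mu = 8.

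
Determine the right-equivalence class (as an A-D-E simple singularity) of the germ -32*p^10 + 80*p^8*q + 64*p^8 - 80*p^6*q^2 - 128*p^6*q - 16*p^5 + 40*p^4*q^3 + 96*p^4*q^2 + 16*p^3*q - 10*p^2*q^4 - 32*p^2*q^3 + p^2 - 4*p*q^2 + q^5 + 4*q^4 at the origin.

A_{4}

The Hessian of f at 0 has rank 1. Corank 1: A-series; mu = 4 gives A_4.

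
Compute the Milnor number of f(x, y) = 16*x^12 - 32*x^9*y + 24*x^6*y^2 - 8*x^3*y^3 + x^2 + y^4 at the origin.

3

The Hessian of f at 0 has rank 1. Corank 1: A-series; mu = 3 gives A_3.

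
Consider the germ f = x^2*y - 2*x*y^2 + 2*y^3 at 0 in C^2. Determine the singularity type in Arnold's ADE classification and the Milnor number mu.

Type D_{4}, Milnor number mu = 4.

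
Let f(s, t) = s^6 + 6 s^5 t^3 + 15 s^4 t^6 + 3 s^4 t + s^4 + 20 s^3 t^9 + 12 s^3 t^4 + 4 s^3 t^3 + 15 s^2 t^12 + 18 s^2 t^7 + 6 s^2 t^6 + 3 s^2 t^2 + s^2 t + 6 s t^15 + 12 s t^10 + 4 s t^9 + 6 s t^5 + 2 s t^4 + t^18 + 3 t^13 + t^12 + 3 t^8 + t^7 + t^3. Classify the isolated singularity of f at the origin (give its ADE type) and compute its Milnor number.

Type D_4, Milnor number mu = 4.

The Hessian of f at 0 is [[0, 0], [0, 0]] with rank 0, so corank 2. A Groebner basis of the Jacobian ideal J(f) in C{s,t} is {t^3, s^2 + 3*t^2, s*t}; counting standard monomials gives mu = 4. Corank 2; j^3 = t*(s^2 + t^2) splits into three distinct lines over C (the quadratic factor has nonzero discriminant), so D_4.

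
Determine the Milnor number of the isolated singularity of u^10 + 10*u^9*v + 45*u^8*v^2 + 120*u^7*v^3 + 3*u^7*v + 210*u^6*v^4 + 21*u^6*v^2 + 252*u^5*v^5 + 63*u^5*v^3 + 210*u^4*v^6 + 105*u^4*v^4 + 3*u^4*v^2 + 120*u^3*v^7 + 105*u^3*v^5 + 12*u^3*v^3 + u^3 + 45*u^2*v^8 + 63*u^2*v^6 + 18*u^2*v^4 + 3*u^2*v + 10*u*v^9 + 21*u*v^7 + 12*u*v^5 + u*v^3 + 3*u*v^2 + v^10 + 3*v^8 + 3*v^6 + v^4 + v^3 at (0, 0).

The Hessian of f at 0 has rank 0. Corank 2; j^3 = (u + v)^3 is a perfect cube, so E-series; the 4-jet and mu = 7 give E_7.

7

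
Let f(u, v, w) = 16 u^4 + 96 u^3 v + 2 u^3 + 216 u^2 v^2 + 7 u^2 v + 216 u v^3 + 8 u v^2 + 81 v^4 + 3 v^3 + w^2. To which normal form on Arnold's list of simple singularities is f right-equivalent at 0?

D_{5}

The Hessian of f at 0 has rank 1. Corank 2; j^3 = (u + v)^2*(2*u + 3*v) has shape L^2 M (L != M), so D-series; mu = 5 gives D_5.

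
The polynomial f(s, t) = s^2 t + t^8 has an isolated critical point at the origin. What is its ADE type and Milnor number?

Type D_{9}, Milnor number mu = 9.

The Hessian of f at 0 is [[0, 0], [0, 0]] with rank 0, so corank 2. A Groebner basis of the Jacobian ideal J(f) in C{s,t} is {s^2/8 + t^7, s^3, s*t}; counting standard monomials gives mu = 9. Corank 2; j^3 = s^2*t has shape L^2 M (L != M), so D-series; mu = 9 gives D_9.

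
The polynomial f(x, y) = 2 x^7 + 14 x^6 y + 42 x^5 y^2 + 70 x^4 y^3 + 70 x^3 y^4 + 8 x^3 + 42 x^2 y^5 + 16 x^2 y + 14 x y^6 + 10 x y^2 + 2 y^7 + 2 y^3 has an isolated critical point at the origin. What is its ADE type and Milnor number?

The Hessian of f at 0 has rank 0. Corank 2; j^3 = 2*(x + y)*(2*x + y)^2 has shape L^2 M (L != M), so D-series; mu = 8 gives D_8.

Type D_{8}, Milnor number mu = 8.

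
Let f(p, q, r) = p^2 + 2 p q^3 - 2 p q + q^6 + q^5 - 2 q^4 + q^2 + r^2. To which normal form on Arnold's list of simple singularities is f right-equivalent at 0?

The Hessian of f at 0 has rank 2. Corank 1: A-series; mu = 4 gives A_4.

A4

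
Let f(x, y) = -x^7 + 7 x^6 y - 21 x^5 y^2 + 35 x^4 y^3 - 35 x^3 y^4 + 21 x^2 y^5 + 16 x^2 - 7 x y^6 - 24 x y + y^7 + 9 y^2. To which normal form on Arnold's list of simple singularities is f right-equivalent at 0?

A6

The Hessian of f at 0 has rank 1. Corank 1: A-series; mu = 6 gives A_6.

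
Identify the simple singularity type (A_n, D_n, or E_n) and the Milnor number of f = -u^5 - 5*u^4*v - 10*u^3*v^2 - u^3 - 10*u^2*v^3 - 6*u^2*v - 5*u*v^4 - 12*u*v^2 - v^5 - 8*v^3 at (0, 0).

The Hessian of f at 0 is [[0, 0], [0, 0]] with rank 0, so corank 2. A Groebner basis of the Jacobian ideal J(f) in C{u,v} is {v^5, u*v^3 + 7*v^4/4, u^2 + 4*u*v + 4*v^2}; counting standard monomials gives mu = 8. Corank 2; j^3 = -(u + 2*v)^3 is a perfect cube, so E-series; the 5-jet and mu = 8 give E_8.

Type E8, Milnor number mu = 8.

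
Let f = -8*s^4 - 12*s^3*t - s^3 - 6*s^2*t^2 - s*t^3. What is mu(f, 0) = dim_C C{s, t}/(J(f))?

7

The Hessian of f at 0 has rank 0. Corank 2; j^3 = -s^3 is a perfect cube, so E-series; the 4-jet and mu = 7 give E_7.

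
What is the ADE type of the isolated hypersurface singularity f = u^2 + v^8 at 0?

The Hessian of f at 0 is [[2, 0], [0, 0]] with rank 1, so corank 1. A Groebner basis of the Jacobian ideal J(f) in C{u,v} is {v^7, u}; counting standard monomials gives mu = 7. Corank 1: A-series; mu = 7 gives A_7.

A7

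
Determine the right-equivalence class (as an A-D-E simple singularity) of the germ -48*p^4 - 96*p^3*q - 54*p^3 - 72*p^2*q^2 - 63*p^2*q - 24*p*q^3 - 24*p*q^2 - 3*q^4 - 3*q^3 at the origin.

The Hessian of f at 0 is [[0, 0], [0, 0]] with rank 0, so corank 2. A Groebner basis of the Jacobian ideal J(f) in C{p,q} is {p*q^2 + 27*p*q/8 + 9*q^2/8, -81*p*q/8 + q^3 - 27*q^2/8, p^2 + 5*p*q/6 + q^2/6}; counting standard monomials gives mu = 5. Corank 2; j^3 = -3*(2*p + q)*(3*p + q)^2 has shape L^2 M (L != M), so D-series; mu = 5 gives D_5.

D5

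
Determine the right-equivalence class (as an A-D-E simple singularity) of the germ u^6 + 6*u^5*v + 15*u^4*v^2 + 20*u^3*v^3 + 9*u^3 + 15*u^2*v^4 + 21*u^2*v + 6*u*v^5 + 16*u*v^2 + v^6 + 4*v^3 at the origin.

The Hessian of f at 0 has rank 0. Corank 2; j^3 = (u + v)*(3*u + 2*v)^2 has shape L^2 M (L != M), so D-series; mu = 7 gives D_7.

D7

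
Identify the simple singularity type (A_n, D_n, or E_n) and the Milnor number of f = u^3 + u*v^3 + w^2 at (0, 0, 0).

Type E7, Milnor number mu = 7.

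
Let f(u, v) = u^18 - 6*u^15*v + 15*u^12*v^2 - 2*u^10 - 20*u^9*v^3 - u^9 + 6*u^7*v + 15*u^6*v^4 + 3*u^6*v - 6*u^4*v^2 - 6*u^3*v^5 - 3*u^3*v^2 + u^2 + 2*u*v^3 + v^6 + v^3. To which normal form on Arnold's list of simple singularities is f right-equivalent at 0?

The Hessian of f at 0 is [[2, 0], [0, 0]] with rank 1, so corank 1. A Groebner basis of the Jacobian ideal J(f) in C{u,v} is {v^2, u}; counting standard monomials gives mu = 2. Corank 1: A-series; mu = 2 gives A_2.

A_2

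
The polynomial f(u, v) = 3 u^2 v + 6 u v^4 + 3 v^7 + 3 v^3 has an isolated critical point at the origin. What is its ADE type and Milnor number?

The Hessian of f at 0 is [[0, 0], [0, 0]] with rank 0, so corank 2. A Groebner basis of the Jacobian ideal J(f) in C{u,v} is {v^3, u^2 + 3*v^2, u*v}; counting standard monomials gives mu = 4. Corank 2; j^3 = 3*v*(u^2 + v^2) splits into three distinct lines over C (the quadratic factor has nonzero discriminant), so D_4.

Type D_{4}, Milnor number mu = 4.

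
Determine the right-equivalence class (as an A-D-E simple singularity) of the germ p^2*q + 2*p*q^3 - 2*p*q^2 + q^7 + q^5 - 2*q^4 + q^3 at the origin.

D8

The Hessian of f at 0 has rank 0. Corank 2; j^3 = q*(p - q)^2 has shape L^2 M (L != M), so D-series; mu = 8 gives D_8.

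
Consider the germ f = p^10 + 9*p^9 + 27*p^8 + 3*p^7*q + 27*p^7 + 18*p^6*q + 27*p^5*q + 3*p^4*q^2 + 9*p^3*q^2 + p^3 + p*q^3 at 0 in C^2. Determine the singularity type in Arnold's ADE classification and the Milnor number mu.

The Hessian of f at 0 has rank 0. Corank 2; j^3 = p^3 is a perfect cube, so E-series; the 4-jet and mu = 7 give E_7.

Type E_{7}, Milnor number mu = 7.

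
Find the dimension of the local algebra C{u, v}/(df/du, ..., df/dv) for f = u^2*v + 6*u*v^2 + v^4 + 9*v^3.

5

The Hessian of f at 0 has rank 0. Corank 2; j^3 = v*(u + 3*v)^2 has shape L^2 M (L != M), so D-series; mu = 5 gives D_5.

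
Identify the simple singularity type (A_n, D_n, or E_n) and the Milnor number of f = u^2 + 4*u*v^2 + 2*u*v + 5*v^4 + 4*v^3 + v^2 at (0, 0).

Type A3, Milnor number mu = 3.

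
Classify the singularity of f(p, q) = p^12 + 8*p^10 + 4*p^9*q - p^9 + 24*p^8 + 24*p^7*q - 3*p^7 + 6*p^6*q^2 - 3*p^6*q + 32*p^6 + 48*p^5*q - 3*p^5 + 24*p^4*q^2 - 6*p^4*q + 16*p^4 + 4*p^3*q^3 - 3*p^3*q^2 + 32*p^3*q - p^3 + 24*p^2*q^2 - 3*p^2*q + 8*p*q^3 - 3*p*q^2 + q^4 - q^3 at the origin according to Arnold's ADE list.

E6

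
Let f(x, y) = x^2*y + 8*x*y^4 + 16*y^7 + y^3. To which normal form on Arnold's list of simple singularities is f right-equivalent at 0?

D_{4}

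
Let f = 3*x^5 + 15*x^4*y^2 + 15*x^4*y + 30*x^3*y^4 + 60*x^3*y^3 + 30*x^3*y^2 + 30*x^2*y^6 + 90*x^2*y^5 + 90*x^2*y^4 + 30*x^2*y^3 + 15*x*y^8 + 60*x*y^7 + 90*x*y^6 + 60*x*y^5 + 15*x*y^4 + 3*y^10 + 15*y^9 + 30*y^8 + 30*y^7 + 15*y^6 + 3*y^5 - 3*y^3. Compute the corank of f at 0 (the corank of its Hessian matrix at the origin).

2

Hessian at 0 has rank 0.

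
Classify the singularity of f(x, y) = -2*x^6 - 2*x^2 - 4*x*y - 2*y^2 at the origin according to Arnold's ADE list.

The Hessian of f at 0 is [[-4, -4], [-4, -4]] with rank 1, so corank 1. A Groebner basis of the Jacobian ideal J(f) in C{x,y} is {y^5, x + y}; counting standard monomials gives mu = 5. Corank 1: A-series; mu = 5 gives A_5.

A5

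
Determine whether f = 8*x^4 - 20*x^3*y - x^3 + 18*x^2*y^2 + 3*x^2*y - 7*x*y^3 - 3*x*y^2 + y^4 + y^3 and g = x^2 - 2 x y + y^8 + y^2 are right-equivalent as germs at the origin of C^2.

No.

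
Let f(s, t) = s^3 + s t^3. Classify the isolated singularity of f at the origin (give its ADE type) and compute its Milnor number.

Type E7, Milnor number mu = 7.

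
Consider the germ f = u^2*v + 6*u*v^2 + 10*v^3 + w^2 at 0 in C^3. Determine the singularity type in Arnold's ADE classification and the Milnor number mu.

The Hessian of f at 0 is [[0, 0, 0], [0, 0, 0], [0, 0, 2]] with rank 1, so corank 2. A Groebner basis of the Jacobian ideal J(f) in C{u,v,w} is {v^3, u^2 - 6*v^2, u*v + 3*v^2, w}; counting standard monomials gives mu = 4. Corank 2; j^3 = v*(u^2 + 6*u*v + 10*v^2) splits into three distinct lines over C (the quadratic factor has nonzero discriminant), so D_4.

Type D4, Milnor number mu = 4.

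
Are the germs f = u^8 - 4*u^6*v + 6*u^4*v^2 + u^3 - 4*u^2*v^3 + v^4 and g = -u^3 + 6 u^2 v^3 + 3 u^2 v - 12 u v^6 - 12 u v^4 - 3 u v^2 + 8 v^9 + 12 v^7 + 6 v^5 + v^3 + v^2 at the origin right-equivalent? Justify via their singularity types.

The Hessian of f at 0 is [[0, 0], [0, 0]] with rank 0, so corank 2. A Groebner basis of the Jacobian ideal J(f) in C{u,v} is {v^3, u^2}; counting standard monomials gives mu = 6. Corank 2; j^3 = u^3 is a perfect cube, so E-series; the 4-jet and mu = 6 give E_6. The Hessian of g at 0 is [[0, 0], [0, 2]] with rank 1, so corank 1. A Groebner basis of the Jacobian ideal J(g) in C{u,v} is {u^2, v}; counting standard monomials gives mu = 2. Corank 1: A-series; mu = 2 gives A_2. f is E_6 but g is A_2, hence not right-equivalent.

No.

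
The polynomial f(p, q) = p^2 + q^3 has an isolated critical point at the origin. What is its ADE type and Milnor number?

The Hessian of f at 0 is [[2, 0], [0, 0]] with rank 1, so corank 1. A Groebner basis of the Jacobian ideal J(f) in C{p,q} is {q^2, p}; counting standard monomials gives mu = 2. Corank 1: A-series; mu = 2 gives A_2.

Type A2, Milnor number mu = 2.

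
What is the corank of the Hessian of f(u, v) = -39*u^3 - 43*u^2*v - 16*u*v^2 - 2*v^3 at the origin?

Hessian at 0 has rank 0.

2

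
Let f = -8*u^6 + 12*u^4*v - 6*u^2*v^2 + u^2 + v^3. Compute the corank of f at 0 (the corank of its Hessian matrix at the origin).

1

Hessian at 0 has rank 1.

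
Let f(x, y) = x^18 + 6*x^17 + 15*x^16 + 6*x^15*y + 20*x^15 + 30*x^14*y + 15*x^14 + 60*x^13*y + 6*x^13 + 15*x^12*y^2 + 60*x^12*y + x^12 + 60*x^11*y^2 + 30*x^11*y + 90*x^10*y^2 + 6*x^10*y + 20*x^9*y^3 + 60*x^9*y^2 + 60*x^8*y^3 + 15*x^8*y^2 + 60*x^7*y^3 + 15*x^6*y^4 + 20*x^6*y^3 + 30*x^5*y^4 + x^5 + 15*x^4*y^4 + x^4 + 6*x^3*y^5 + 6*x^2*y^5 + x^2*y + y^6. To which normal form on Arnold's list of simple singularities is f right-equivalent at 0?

D7

The Hessian of f at 0 has rank 0. Corank 2; j^3 = x^2*y has shape L^2 M (L != M), so D-series; mu = 7 gives D_7.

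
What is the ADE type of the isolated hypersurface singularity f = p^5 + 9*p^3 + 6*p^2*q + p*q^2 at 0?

D_6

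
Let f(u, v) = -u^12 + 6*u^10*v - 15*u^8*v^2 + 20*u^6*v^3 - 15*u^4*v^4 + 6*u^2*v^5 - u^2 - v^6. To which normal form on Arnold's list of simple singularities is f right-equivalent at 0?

A_{5}

The Hessian of f at 0 is [[-2, 0], [0, 0]] with rank 1, so corank 1. A Groebner basis of the Jacobian ideal J(f) in C{u,v} is {v^5, u}; counting standard monomials gives mu = 5. Corank 1: A-series; mu = 5 gives A_5.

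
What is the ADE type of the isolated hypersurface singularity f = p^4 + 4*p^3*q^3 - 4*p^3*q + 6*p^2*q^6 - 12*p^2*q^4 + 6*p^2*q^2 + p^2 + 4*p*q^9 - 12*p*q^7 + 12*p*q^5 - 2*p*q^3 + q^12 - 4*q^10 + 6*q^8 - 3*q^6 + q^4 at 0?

The Hessian of f at 0 has rank 1. Corank 1: A-series; mu = 3 gives A_3.

A_{3}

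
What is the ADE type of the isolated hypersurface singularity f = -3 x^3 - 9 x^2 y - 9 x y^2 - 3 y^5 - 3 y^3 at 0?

The Hessian of f at 0 is [[0, 0], [0, 0]] with rank 0, so corank 2. A Groebner basis of the Jacobian ideal J(f) in C{x,y} is {y^4, x^2 + 2*x*y + y^2}; counting standard monomials gives mu = 8. Corank 2; j^3 = -3*(x + y)^3 is a perfect cube, so E-series; the 5-jet and mu = 8 give E_8.

E_8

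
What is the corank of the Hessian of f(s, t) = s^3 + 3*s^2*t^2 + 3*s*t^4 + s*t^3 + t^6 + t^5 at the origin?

2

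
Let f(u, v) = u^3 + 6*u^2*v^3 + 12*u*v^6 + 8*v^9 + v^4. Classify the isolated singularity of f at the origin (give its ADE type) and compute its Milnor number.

The Hessian of f at 0 is [[0, 0], [0, 0]] with rank 0, so corank 2. A Groebner basis of the Jacobian ideal J(f) in C{u,v} is {v^3, u^2}; counting standard monomials gives mu = 6. Corank 2; j^3 = u^3 is a perfect cube, so E-series; the 4-jet and mu = 6 give E_6.

Type E6, Milnor number mu = 6.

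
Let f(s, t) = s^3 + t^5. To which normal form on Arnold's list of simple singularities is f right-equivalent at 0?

E8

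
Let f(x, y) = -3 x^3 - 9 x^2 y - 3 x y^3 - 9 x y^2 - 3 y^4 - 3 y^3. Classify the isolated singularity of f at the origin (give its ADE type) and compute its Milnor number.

Type E7, Milnor number mu = 7.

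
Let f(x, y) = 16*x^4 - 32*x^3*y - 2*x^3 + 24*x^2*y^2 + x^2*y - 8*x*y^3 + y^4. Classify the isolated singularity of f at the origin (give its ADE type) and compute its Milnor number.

The Hessian of f at 0 has rank 0. Corank 2; j^3 = -x^2*(2*x - y) has shape L^2 M (L != M), so D-series; mu = 5 gives D_5.

Type D_5, Milnor number mu = 5.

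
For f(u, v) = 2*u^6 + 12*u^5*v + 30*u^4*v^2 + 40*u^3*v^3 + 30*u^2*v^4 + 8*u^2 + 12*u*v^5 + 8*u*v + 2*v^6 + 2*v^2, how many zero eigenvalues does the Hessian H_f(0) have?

The Hessian at 0 is [[16, 8], [8, 4]] of rank 1; hence corank 1.

1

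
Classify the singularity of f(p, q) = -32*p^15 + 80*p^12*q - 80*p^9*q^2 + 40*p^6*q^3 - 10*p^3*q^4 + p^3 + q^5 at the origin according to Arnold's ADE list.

The Hessian of f at 0 is [[0, 0], [0, 0]] with rank 0, so corank 2. A Groebner basis of the Jacobian ideal J(f) in C{p,q} is {q^4, p^2}; counting standard monomials gives mu = 8. Corank 2; j^3 = p^3 is a perfect cube, so E-series; the 5-jet and mu = 8 give E_8.

E_8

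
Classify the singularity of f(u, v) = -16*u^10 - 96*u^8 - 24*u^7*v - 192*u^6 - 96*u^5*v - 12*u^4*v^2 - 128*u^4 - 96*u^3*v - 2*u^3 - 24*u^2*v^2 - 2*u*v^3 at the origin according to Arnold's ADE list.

The Hessian of f at 0 has rank 0. Corank 2; j^3 = -2*u^3 is a perfect cube, so E-series; the 4-jet and mu = 7 give E_7.

E7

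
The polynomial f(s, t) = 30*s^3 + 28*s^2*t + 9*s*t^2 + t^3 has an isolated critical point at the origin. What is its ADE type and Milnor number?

Type D_{4}, Milnor number mu = 4.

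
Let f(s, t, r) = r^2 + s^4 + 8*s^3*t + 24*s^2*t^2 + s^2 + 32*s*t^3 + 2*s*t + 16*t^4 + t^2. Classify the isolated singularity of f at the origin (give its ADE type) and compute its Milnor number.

Type A3, Milnor number mu = 3.

The Hessian of f at 0 has rank 2. Corank 1: A-series; mu = 3 gives A_3.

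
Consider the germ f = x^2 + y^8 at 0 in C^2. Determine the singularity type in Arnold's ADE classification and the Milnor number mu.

The Hessian of f at 0 has rank 1. Corank 1: A-series; mu = 7 gives A_7.

Type A_{7}, Milnor number mu = 7.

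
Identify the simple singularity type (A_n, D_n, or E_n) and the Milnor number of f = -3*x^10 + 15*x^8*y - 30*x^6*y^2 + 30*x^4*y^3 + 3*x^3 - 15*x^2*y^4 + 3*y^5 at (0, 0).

Type E_8, Milnor number mu = 8.

The Hessian of f at 0 is [[0, 0], [0, 0]] with rank 0, so corank 2. A Groebner basis of the Jacobian ideal J(f) in C{x,y} is {y^4, x^2}; counting standard monomials gives mu = 8. Corank 2; j^3 = 3*x^3 is a perfect cube, so E-series; the 5-jet and mu = 8 give E_8.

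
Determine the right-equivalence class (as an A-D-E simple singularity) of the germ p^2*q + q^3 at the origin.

D_{4}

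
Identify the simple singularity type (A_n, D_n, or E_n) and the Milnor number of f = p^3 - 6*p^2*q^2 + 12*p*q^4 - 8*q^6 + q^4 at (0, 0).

The Hessian of f at 0 has rank 0. Corank 2; j^3 = p^3 is a perfect cube, so E-series; the 4-jet and mu = 6 give E_6.

Type E_{6}, Milnor number mu = 6.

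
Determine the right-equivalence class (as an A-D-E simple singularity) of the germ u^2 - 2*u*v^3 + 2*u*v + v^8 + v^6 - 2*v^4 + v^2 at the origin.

A_7

The Hessian of f at 0 has rank 1. Corank 1: A-series; mu = 7 gives A_7.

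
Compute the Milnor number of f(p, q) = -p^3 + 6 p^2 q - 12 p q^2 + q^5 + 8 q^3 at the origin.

8

The Hessian of f at 0 is [[0, 0], [0, 0]] with rank 0, so corank 2. A Groebner basis of the Jacobian ideal J(f) in C{p,q} is {q^4, p^2 - 4*p*q + 4*q^2}; counting standard monomials gives mu = 8. Corank 2; j^3 = -(p - 2*q)^3 is a perfect cube, so E-series; the 5-jet and mu = 8 give E_8.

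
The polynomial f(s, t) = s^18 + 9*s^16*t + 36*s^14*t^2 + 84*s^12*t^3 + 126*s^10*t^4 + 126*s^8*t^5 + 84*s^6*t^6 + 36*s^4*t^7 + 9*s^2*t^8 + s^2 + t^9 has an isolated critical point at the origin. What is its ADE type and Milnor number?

Type A_{8}, Milnor number mu = 8.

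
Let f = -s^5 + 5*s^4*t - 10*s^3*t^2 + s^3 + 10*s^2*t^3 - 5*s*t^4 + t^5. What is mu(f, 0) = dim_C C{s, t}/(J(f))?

The Hessian of f at 0 has rank 0. Corank 2; j^3 = s^3 is a perfect cube, so E-series; the 5-jet and mu = 8 give E_8.

8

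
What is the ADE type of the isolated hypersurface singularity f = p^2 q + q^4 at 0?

D_5

The Hessian of f at 0 is [[0, 0], [0, 0]] with rank 0, so corank 2. A Groebner basis of the Jacobian ideal J(f) in C{p,q} is {p^3, p^2/4 + q^3, p*q}; counting standard monomials gives mu = 5. Corank 2; j^3 = p^2*q has shape L^2 M (L != M), so D-series; mu = 5 gives D_5.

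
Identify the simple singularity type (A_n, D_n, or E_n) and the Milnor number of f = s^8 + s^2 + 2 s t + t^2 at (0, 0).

Type A_{7}, Milnor number mu = 7.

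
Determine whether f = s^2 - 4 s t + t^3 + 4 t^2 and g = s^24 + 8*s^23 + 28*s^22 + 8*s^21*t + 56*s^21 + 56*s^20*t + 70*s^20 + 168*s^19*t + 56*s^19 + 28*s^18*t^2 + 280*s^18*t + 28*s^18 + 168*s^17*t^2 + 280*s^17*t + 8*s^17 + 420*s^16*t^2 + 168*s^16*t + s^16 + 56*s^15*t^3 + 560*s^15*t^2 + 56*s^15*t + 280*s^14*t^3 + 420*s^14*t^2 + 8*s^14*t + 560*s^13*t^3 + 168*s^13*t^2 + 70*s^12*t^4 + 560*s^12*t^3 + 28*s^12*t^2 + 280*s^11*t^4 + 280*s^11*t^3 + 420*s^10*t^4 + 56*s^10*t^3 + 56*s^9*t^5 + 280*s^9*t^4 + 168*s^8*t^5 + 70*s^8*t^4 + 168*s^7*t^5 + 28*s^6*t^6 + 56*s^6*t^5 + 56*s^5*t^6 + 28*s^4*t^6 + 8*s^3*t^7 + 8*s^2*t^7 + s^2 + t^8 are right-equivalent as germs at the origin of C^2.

No.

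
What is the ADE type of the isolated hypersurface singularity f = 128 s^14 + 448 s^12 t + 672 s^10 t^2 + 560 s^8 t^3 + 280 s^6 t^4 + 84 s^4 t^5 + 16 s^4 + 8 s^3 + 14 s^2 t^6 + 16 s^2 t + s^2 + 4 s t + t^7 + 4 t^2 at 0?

A6

The Hessian of f at 0 has rank 1. Corank 1: A-series; mu = 6 gives A_6.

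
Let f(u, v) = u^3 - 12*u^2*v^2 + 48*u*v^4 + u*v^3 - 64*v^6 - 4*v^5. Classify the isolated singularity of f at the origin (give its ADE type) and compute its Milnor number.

Type E7, Milnor number mu = 7.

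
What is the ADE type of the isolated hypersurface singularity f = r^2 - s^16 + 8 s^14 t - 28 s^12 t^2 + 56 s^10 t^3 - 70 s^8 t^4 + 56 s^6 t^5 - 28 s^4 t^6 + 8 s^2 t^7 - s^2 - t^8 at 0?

A7

The Hessian of f at 0 is [[-2, 0, 0], [0, 0, 0], [0, 0, 2]] with rank 2, so corank 1. A Groebner basis of the Jacobian ideal J(f) in C{s,t,r} is {t^7, s, r}; counting standard monomials gives mu = 7. Corank 1: A-series; mu = 7 gives A_7.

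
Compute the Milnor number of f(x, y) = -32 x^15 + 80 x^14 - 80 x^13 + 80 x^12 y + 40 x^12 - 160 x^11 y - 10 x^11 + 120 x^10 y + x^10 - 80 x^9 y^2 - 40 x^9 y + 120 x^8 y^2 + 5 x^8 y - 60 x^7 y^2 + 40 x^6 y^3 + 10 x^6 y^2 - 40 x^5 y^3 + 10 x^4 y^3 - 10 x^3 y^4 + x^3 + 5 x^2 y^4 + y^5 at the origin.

The Hessian of f at 0 has rank 0. Corank 2; j^3 = x^3 is a perfect cube, so E-series; the 5-jet and mu = 8 give E_8.

8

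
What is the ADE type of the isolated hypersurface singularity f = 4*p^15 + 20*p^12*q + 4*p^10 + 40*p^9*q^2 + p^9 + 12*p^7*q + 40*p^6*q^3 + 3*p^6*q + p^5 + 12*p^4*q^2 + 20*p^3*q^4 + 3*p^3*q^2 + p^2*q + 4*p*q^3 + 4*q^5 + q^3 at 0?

D_4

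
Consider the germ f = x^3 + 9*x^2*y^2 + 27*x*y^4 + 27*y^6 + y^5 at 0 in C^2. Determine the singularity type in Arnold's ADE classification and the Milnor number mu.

Type E_8, Milnor number mu = 8.

The Hessian of f at 0 has rank 0. Corank 2; j^3 = x^3 is a perfect cube, so E-series; the 5-jet and mu = 8 give E_8.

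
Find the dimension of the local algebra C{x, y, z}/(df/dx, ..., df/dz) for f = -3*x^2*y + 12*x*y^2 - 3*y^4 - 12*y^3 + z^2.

5

The Hessian of f at 0 is [[0, 0, 0], [0, 0, 0], [0, 0, 2]] with rank 1, so corank 2. A Groebner basis of the Jacobian ideal J(f) in C{x,y,z} is {x^3 + 2*x^2 - 8*y^2, x^2/4 + y^3 - y^2, x*y - 2*y^2, z}; counting standard monomials gives mu = 5. Corank 2; j^3 = -3*y*(x - 2*y)^2 has shape L^2 M (L != M), so D-series; mu = 5 gives D_5.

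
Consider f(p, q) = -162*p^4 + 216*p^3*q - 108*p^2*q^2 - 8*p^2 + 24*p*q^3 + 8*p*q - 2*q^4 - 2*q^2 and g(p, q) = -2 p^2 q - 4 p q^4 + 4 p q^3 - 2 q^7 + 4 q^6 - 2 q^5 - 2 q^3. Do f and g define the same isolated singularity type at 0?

The Hessian of f at 0 is [[-16, 8], [8, -4]] with rank 1, so corank 1. A Groebner basis of the Jacobian ideal J(f) in C{p,q} is {q^3, p - q/2}; counting standard monomials gives mu = 3. Corank 1: A-series; mu = 3 gives A_3. The Hessian of g at 0 is [[0, 0], [0, 0]] with rank 0, so corank 2. A Groebner basis of the Jacobian ideal J(g) in C{p,q} is {q^3, p^2 + 3*q^2, p*q}; counting standard monomials gives mu = 4. Corank 2; j^3 = -2*q*(p^2 + q^2) splits into three distinct lines over C (the quadratic factor has nonzero discriminant), so D_4. f is A_3 but g is D_4, hence not right-equivalent.

No.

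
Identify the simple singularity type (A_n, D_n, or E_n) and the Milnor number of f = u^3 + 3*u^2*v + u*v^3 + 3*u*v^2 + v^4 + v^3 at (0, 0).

Type E7, Milnor number mu = 7.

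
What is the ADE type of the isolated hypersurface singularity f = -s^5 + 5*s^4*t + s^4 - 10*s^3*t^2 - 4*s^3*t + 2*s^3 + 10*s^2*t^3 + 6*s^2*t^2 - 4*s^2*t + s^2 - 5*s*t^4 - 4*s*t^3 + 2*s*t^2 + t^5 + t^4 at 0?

A4

The Hessian of f at 0 has rank 1. Corank 1: A-series; mu = 4 gives A_4.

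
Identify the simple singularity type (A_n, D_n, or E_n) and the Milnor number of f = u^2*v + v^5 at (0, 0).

The Hessian of f at 0 has rank 0. Corank 2; j^3 = u^2*v has shape L^2 M (L != M), so D-series; mu = 6 gives D_6.

Type D_6, Milnor number mu = 6.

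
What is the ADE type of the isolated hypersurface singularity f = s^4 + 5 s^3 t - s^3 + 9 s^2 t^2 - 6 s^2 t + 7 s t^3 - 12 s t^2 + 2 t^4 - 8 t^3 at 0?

E7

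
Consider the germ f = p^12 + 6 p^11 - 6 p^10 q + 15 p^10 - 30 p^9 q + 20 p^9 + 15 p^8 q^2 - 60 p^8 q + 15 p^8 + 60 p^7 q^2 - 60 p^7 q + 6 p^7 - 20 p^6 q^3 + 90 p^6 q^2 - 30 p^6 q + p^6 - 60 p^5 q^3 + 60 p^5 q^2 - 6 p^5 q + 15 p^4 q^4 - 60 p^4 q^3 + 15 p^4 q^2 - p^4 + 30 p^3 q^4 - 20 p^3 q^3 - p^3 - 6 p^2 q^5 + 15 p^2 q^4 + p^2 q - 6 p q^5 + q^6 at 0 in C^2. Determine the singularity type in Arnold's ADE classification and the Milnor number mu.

Type D7, Milnor number mu = 7.

The Hessian of f at 0 has rank 0. Corank 2; j^3 = -p^2*(p - q) has shape L^2 M (L != M), so D-series; mu = 7 gives D_7.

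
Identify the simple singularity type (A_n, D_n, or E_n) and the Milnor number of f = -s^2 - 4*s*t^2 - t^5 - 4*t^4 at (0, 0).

Type A_4, Milnor number mu = 4.

The Hessian of f at 0 has rank 1. Corank 1: A-series; mu = 4 gives A_4.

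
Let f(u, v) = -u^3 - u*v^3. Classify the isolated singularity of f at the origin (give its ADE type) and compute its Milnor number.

The Hessian of f at 0 has rank 0. Corank 2; j^3 = -u^3 is a perfect cube, so E-series; the 4-jet and mu = 7 give E_7.

Type E_7, Milnor number mu = 7.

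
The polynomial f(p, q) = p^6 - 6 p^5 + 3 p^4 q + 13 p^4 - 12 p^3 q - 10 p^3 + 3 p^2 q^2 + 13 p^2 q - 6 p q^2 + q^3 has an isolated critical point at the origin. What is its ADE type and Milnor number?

Type D_4, Milnor number mu = 4.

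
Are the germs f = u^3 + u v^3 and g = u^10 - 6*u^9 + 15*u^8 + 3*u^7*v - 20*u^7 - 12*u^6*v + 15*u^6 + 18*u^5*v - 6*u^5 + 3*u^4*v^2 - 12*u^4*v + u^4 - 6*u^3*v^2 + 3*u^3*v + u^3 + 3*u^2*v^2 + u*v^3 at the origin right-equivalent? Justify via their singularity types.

Yes.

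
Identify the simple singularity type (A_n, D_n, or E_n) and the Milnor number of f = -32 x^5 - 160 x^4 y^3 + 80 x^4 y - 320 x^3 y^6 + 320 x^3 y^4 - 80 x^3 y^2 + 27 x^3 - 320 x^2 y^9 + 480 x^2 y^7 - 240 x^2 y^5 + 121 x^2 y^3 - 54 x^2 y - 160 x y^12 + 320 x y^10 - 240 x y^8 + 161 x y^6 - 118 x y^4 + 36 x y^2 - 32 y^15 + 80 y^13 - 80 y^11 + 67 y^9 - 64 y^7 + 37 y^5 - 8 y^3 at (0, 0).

Type E_8, Milnor number mu = 8.

The Hessian of f at 0 has rank 0. Corank 2; j^3 = (3*x - 2*y)^3 is a perfect cube, so E-series; the 5-jet and mu = 8 give E_8.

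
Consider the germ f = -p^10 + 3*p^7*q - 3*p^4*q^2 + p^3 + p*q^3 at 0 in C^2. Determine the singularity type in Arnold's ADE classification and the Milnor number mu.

Type E_7, Milnor number mu = 7.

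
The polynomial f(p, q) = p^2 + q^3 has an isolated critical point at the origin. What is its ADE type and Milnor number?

Type A_{2}, Milnor number mu = 2.

The Hessian of f at 0 is [[2, 0], [0, 0]] with rank 1, so corank 1. A Groebner basis of the Jacobian ideal J(f) in C{p,q} is {q^2, p}; counting standard monomials gives mu = 2. Corank 1: A-series; mu = 2 gives A_2.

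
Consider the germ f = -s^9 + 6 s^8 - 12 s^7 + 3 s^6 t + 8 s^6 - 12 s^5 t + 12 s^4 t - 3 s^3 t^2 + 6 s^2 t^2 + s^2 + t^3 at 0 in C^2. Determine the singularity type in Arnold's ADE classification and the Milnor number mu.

Type A2, Milnor number mu = 2.

The Hessian of f at 0 has rank 1. Corank 1: A-series; mu = 2 gives A_2.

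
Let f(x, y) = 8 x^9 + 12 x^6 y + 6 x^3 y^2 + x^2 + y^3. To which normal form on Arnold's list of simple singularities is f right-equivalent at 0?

A2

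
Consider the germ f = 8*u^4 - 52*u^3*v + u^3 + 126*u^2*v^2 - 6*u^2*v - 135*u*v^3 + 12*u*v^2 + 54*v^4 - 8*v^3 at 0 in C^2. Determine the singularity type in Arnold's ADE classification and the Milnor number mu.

Type E7, Milnor number mu = 7.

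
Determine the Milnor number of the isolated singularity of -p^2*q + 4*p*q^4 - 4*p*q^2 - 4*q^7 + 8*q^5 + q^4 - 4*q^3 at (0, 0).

The Hessian of f at 0 has rank 0. Corank 2; j^3 = -q*(p + 2*q)^2 has shape L^2 M (L != M), so D-series; mu = 5 gives D_5.

5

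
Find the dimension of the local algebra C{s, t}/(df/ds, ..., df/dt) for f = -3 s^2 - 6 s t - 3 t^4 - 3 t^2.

3

The Hessian of f at 0 has rank 1. Corank 1: A-series; mu = 3 gives A_3.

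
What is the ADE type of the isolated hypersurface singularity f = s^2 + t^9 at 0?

A_8

The Hessian of f at 0 has rank 1. Corank 1: A-series; mu = 8 gives A_8.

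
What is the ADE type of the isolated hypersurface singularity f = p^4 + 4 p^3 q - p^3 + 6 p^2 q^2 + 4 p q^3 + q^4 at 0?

E6

The Hessian of f at 0 has rank 0. Corank 2; j^3 = -p^3 is a perfect cube, so E-series; the 4-jet and mu = 6 give E_6.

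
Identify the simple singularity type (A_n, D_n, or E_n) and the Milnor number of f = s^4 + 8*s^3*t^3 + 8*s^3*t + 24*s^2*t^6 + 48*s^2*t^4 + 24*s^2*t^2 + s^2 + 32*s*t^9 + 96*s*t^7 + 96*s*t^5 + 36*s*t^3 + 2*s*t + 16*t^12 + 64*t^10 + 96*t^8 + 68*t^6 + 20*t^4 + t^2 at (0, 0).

Type A3, Milnor number mu = 3.

The Hessian of f at 0 is [[2, 2], [2, 2]] with rank 1, so corank 1. A Groebner basis of the Jacobian ideal J(f) in C{s,t} is {t^3, s + t}; counting standard monomials gives mu = 3. Corank 1: A-series; mu = 3 gives A_3.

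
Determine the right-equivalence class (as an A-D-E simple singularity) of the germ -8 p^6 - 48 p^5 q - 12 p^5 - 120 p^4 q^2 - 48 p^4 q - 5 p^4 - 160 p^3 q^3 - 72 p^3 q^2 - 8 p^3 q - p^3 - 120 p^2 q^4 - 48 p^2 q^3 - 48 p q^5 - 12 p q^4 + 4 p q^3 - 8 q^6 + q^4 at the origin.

E_{6}

The Hessian of f at 0 has rank 0. Corank 2; j^3 = -p^3 is a perfect cube, so E-series; the 4-jet and mu = 6 give E_6.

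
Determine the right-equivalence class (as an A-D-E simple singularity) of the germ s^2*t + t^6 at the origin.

D_7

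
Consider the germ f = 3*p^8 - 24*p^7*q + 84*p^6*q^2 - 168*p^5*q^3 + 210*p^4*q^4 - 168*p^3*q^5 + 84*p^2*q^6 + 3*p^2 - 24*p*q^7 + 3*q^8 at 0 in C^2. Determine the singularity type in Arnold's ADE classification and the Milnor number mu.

The Hessian of f at 0 is [[6, 0], [0, 0]] with rank 1, so corank 1. A Groebner basis of the Jacobian ideal J(f) in C{p,q} is {q^7, p}; counting standard monomials gives mu = 7. Corank 1: A-series; mu = 7 gives A_7.

Type A_{7}, Milnor number mu = 7.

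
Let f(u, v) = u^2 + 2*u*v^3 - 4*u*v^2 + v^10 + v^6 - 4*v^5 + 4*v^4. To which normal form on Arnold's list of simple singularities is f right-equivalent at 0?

The Hessian of f at 0 is [[2, 0], [0, 0]] with rank 1, so corank 1. A Groebner basis of the Jacobian ideal J(f) in C{u,v} is {u^4 - 8*u^3/3 - 32*u^2*v - 320*u^2/3 + 896*u*v^2/3 + 512*u*v/3 + 1024*u/3 - 2048*v^2/3, u^3*v + 2*u^3 + 16*u^2*v + 48*u^2 - 128*u*v^2 - 64*u*v - 128*u + 256*v^2, -u^3/6 + u^2*v^2 + 2*u^2*v + 16*u^2/3 - 40*u*v^2/3 - 16*u*v/3 - 32*u/3 + 64*v^2/3, u + v^3 - 2*v^2}; counting standard monomials gives mu = 9. Corank 1: A-series; mu = 9 gives A_9.

A9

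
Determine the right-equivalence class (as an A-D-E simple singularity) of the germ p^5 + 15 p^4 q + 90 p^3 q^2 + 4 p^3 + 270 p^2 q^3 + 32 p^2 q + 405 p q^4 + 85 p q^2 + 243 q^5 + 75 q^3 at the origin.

D6

The Hessian of f at 0 is [[0, 0], [0, 0]] with rank 0, so corank 2. A Groebner basis of the Jacobian ideal J(f) in C{p,q} is {-32*p*q/5 + q^4 - 16*q^2, p*q^2 + 5*q^3/2, p^2 + 11*p*q/2 + 15*q^2/2}; counting standard monomials gives mu = 6. Corank 2; j^3 = (p + 3*q)*(2*p + 5*q)^2 has shape L^2 M (L != M), so D-series; mu = 6 gives D_6.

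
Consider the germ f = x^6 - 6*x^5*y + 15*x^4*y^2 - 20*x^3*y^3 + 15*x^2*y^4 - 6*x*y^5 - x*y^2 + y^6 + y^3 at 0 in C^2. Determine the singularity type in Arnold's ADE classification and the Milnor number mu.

The Hessian of f at 0 has rank 0. Corank 2; j^3 = -y^2*(x - y) has shape L^2 M (L != M), so D-series; mu = 7 gives D_7.

Type D_{7}, Milnor number mu = 7.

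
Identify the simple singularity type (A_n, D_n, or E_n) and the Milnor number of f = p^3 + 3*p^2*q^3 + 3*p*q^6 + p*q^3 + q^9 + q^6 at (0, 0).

Type E_{7}, Milnor number mu = 7.

The Hessian of f at 0 has rank 0. Corank 2; j^3 = p^3 is a perfect cube, so E-series; the 4-jet and mu = 7 give E_7.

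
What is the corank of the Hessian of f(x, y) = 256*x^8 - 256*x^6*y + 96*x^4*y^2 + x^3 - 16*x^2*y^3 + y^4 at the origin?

Hessian at 0 has rank 0.

2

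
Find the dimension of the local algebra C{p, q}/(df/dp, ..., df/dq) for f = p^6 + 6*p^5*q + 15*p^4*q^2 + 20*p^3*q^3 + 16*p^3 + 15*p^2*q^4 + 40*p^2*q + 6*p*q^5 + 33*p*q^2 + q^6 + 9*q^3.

The Hessian of f at 0 has rank 0. Corank 2; j^3 = (p + q)*(4*p + 3*q)^2 has shape L^2 M (L != M), so D-series; mu = 7 gives D_7.

7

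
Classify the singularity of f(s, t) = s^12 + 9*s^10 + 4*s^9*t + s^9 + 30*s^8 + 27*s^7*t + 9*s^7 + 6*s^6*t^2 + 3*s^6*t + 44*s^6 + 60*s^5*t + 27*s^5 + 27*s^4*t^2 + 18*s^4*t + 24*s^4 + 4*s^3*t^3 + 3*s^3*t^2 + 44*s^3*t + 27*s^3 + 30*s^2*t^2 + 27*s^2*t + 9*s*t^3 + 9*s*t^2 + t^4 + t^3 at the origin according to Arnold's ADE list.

E7

The Hessian of f at 0 has rank 0. Corank 2; j^3 = (3*s + t)^3 is a perfect cube, so E-series; the 4-jet and mu = 7 give E_7.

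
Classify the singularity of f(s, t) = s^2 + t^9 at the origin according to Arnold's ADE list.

A_8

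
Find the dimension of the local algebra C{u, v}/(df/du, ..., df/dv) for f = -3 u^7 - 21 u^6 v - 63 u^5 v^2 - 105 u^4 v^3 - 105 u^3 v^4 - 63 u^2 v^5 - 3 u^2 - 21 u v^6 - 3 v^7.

The Hessian of f at 0 has rank 1. Corank 1: A-series; mu = 6 gives A_6.

6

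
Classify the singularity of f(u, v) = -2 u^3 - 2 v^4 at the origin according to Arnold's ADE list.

E6

The Hessian of f at 0 has rank 0. Corank 2; j^3 = -2*u^3 is a perfect cube, so E-series; the 4-jet and mu = 6 give E_6.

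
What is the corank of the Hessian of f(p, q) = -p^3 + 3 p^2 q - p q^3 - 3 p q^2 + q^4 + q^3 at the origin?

2

Hessian at 0 has rank 0.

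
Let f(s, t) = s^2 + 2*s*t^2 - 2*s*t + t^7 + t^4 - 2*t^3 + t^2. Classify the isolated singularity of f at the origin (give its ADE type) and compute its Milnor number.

The Hessian of f at 0 is [[2, -2], [-2, 2]] with rank 1, so corank 1. A Groebner basis of the Jacobian ideal J(f) in C{s,t} is {s^3 - 3*s^2*t - 3*s^2 + 4*s*t + s - t, s + t^2 - t}; counting standard monomials gives mu = 6. Corank 1: A-series; mu = 6 gives A_6.

Type A_6, Milnor number mu = 6.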